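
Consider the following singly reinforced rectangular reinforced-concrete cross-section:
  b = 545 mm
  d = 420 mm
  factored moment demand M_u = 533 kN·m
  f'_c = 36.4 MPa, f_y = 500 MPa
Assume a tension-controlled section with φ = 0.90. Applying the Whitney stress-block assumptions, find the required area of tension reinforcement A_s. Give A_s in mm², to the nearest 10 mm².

A_s ≈ 3180 mm²

M_n = M_u/φ = 533/0.90 = 592.222 kN·m.
With M_n = 0.85 f'_c a b (d − a/2), solve the quadratic for a:
a = d − √(d² − 2M_n/(0.85 f'_c b)) = 420 − √(420² − 2 × 592.222×10⁶/(0.85 × 36.4 × 545)) = 94.18 mm.
A_s = 0.85 f'_c a b / f_y = 0.85 × 36.4 × 94.18 × 545 / 500 = 3176.2 mm².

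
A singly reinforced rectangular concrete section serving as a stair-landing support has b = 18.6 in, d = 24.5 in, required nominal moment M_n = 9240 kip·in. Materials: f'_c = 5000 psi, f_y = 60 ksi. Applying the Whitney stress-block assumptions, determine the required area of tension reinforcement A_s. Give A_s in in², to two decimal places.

A_s ≈ 7.06 in²

From M_n = 0.85 f'_c a b (d − a/2):
a = d − √(d² − 2M_n/(0.85 f'_c b)) = 24.5 − √(24.5² − 2 × 9240/(0.85 × 5 × 18.6)) = 5.356 in.
A_s = 0.85 f'_c a b / f_y = 0.85 × 5 × 5.356 × 18.6 / 60 = 7.057 in².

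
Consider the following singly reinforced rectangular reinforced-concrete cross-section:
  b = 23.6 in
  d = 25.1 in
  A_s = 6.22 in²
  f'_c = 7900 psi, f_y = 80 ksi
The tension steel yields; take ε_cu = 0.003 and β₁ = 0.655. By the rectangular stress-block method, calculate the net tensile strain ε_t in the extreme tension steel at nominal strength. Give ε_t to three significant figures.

a = A_s f_y/(0.85 f'_c b) = 3.140 in.
β₁ = 0.655, so c = a/β₁ = 3.140/0.655 = 4.794 in.
From the linear strain diagram with ε_cu = 0.003: ε_t = 0.003 (d − c)/c = 0.003 × (25.1 − 4.794)/4.794 = 0.0127.
Since ε_t ≥ 0.005, the section is tension-controlled.

ε_t ≈ 0.0127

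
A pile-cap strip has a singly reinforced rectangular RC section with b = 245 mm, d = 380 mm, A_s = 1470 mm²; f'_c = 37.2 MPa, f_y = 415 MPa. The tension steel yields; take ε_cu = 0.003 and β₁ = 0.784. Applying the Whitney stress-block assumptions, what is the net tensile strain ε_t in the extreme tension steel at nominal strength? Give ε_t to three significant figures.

a = A_s f_y/(0.85 f'_c b) = 78.75 mm.
β₁ = 0.784, so c = a/β₁ = 78.75/0.784 = 100.45 mm.
From the linear strain diagram with ε_cu = 0.003: ε_t = 0.003 (d − c)/c = 0.003 × (380 − 100.45)/100.45 = 0.00835.
Since ε_t ≥ 0.005, the section is tension-controlled.

ε_t ≈ 0.00835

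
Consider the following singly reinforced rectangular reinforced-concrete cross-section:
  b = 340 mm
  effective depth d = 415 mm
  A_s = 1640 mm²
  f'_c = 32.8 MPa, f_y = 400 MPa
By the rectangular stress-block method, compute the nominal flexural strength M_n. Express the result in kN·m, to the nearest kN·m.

M_n ≈ 250 kN·m

T = A_s f_y = 1640 × 400 = 656000 N = 656 kN.
From C = T: a = T/(0.85 f'_c b) = 656000/(0.85 × 32.8 × 340) = 69.20 mm.
M_n = T(d − a/2) = 656 kN × (415 − 34.6) mm = 249.54 kN·m.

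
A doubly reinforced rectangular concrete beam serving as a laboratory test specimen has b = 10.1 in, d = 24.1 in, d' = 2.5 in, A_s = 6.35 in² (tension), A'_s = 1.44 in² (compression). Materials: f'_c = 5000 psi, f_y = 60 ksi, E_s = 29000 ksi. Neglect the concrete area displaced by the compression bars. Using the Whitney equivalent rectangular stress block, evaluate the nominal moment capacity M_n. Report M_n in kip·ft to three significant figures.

Assume both steels yield.
a = (A_s − A'_s) f_y/(0.85 f'_c b) = (6.35 − 1.44) × 60/(0.85 × 5 × 10.1) = 6.863 in.
c = a/β₁ = 6.863/0.8 = 8.579 in; ε'_s = 0.003(c − d')/c = 0.0021 ≥ ε_y = 0.0021, so the compression steel yields.
M_n = (A_s − A'_s) f_y (d − a/2) + A'_s f_y (d − d') = 294.6 × (24.1 − 3.4315) + 86.4 × (24.1 − 2.5) = 6088.9 + 1866.2 = 7955.1 kip·in = 7955.1/12 = 662.93 kip·ft.

M_n ≈ 663 kip·ft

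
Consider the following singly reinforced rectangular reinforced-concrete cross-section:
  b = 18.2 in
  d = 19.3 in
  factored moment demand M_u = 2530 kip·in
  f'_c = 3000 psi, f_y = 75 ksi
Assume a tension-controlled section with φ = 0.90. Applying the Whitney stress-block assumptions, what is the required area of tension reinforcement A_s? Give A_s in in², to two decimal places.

A_s ≈ 2.13 in²

M_n = M_u/φ = 2530/0.90 = 2811.11 kip·in.
From M_n = 0.85 f'_c a b (d − a/2):
a = d − √(d² − 2M_n/(0.85 f'_c b)) = 19.3 − √(19.3² − 2 × 2811.11/(0.85 × 3 × 18.2)) = 3.446 in.
A_s = 0.85 f'_c a b / f_y = 0.85 × 3 × 3.446 × 18.2 / 75 = 2.132 in².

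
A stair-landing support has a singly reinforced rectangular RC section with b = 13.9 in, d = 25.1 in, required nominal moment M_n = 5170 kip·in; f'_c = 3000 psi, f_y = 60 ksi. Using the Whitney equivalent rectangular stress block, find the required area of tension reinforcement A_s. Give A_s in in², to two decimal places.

From M_n = 0.85 f'_c a b (d − a/2):
a = d − √(d² − 2M_n/(0.85 f'_c b)) = 25.1 − √(25.1² − 2 × 5170/(0.85 × 3 × 13.9)) = 6.707 in.
A_s = 0.85 f'_c a b / f_y = 0.85 × 3 × 6.707 × 13.9 / 60 = 3.962 in².

A_s ≈ 3.96 in²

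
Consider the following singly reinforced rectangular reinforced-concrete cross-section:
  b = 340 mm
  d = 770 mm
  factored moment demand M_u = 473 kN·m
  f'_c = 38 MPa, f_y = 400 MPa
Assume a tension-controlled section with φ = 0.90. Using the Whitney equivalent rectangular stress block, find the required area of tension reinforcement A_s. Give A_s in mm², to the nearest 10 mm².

M_n = M_u/φ = 473/0.90 = 525.556 kN·m.
With M_n = 0.85 f'_c a b (d − a/2), solve the quadratic for a:
a = d − √(d² − 2M_n/(0.85 f'_c b)) = 770 − √(770² − 2 × 525.556×10⁶/(0.85 × 38 × 340)) = 64.88 mm.
A_s = 0.85 f'_c a b / f_y = 0.85 × 38 × 64.88 × 340 / 400 = 1781.3 mm².

A_s ≈ 1780 mm²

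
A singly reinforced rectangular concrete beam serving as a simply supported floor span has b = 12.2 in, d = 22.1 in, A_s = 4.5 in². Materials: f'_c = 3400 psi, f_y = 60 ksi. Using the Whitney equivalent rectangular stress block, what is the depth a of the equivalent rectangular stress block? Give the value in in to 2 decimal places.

T = A_s f_y = 4.5 × 60 = 270 kips.
a = T/(0.85 f'_c b) = 270/(0.85 × 3.4 × 12.2) = 7.66 in.

a ≈ 7.66 in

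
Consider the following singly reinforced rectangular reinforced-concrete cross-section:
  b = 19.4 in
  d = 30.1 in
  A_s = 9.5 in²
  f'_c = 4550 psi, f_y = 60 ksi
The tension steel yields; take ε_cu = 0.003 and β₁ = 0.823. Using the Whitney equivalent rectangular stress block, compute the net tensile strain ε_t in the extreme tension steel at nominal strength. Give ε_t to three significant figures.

a = A_s f_y/(0.85 f'_c b) = 7.597 in.
β₁ = 0.823, so c = a/β₁ = 7.597/0.823 = 9.231 in.
From the linear strain diagram with ε_cu = 0.003: ε_t = 0.003 (d − c)/c = 0.003 × (30.1 − 9.231)/9.231 = 0.00678.
Since ε_t ≥ 0.005, the section is tension-controlled.

ε_t ≈ 0.00678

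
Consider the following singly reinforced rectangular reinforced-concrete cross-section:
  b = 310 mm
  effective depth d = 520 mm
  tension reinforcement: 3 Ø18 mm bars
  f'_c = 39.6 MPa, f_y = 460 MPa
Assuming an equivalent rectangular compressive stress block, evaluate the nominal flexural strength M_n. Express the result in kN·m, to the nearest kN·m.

M_n ≈ 176 kN·m

A_s = 3 × 254 = 762 mm².
T = A_s f_y = 762 × 460 = 350520 N = 350.52 kN.
From C = T: a = T/(0.85 f'_c b) = 350520/(0.85 × 39.6 × 310) = 33.59 mm.
M_n = T(d − a/2) = 350.52 kN × (520 − 16.795) mm = 176.38 kN·m.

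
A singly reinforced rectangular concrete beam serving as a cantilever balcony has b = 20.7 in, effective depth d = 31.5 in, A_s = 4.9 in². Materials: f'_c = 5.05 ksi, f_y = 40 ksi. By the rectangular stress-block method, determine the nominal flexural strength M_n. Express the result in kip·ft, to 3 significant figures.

T = A_s f_y = 4.9 × 40 = 196 kips.
a = T/(0.85 f'_c b) = 196/(0.85 × 5.05 × 20.7) = 2.206 in.
M_n = T(d − a/2) = 196 × (31.5 − 1.103) = 5957.8 kip·in = 5957.8/12 = 496.48 kip·ft.

M_n ≈ 496 kip·ft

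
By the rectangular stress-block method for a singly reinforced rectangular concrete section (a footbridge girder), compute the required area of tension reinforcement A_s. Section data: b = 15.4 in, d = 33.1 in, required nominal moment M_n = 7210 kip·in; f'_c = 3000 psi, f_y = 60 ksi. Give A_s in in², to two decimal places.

From M_n = 0.85 f'_c a b (d − a/2):
a = d − √(d² − 2M_n/(0.85 f'_c b)) = 33.1 − √(33.1² − 2 × 7210/(0.85 × 3 × 15.4)) = 6.111 in.
A_s = 0.85 f'_c a b / f_y = 0.85 × 3 × 6.111 × 15.4 / 60 = 4.000 in².

A_s ≈ 4.00 in²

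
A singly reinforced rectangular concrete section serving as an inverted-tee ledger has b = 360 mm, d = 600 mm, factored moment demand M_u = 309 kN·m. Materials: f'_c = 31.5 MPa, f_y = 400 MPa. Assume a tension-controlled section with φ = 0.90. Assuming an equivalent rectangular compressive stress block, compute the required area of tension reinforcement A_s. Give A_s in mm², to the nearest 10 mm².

A_s ≈ 1510 mm²

M_n = M_u/φ = 309/0.90 = 343.333 kN·m.
With M_n = 0.85 f'_c a b (d − a/2), solve the quadratic for a:
a = d − √(d² − 2M_n/(0.85 f'_c b)) = 600 − √(600² − 2 × 343.333×10⁶/(0.85 × 31.5 × 360)) = 62.63 mm.
A_s = 0.85 f'_c a b / f_y = 0.85 × 31.5 × 62.63 × 360 / 400 = 1509.2 mm².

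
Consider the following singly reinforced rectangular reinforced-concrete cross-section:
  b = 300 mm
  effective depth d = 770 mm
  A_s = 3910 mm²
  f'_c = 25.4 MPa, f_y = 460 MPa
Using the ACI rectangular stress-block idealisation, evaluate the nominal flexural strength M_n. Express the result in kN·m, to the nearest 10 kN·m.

M_n ≈ 1140 kN·m

T = A_s f_y = 3910 × 460 = 1798600 N = 1798.6 kN.
From C = T: a = T/(0.85 f'_c b) = 1798600/(0.85 × 25.4 × 300) = 277.69 mm.
M_n = T(d − a/2) = 1798.6 kN × (770 − 138.845) mm = 1135.20 kN·m.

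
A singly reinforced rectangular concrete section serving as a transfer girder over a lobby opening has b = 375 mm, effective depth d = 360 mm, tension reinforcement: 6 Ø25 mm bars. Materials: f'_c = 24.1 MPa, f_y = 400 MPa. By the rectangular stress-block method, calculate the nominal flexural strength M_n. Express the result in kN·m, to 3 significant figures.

A_s = 6 × 491 = 2946 mm².
T = A_s f_y = 2946 × 400 = 1178400 N = 1178.4 kN.
From C = T: a = T/(0.85 f'_c b) = 1178400/(0.85 × 24.1 × 375) = 153.40 mm.
M_n = T(d − a/2) = 1178.4 kN × (360 − 76.7) mm = 333.84 kN·m.

M_n ≈ 334 kN·m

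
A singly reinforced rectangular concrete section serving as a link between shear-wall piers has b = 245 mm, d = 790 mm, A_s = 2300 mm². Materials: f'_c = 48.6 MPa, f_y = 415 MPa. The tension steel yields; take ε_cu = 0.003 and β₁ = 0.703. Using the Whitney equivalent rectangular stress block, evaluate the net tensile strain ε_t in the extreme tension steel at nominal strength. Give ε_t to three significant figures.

a = A_s f_y/(0.85 f'_c b) = 94.31 mm.
β₁ = 0.703, so c = a/β₁ = 94.31/0.703 = 134.15 mm.
From the linear strain diagram with ε_cu = 0.003: ε_t = 0.003 (d − c)/c = 0.003 × (790 − 134.15)/134.15 = 0.0147.
Since ε_t ≥ 0.005, the section is tension-controlled.

ε_t ≈ 0.0147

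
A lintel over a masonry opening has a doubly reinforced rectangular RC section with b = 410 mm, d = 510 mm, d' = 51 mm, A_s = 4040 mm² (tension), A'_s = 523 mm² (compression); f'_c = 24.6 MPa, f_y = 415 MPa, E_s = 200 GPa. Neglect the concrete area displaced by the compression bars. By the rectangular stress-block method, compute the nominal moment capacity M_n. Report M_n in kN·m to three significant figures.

Assume both tension and compression steel yield.
Net tension couple steel: A_s − A'_s = 3517 mm².
a = (A_s − A'_s) f_y / (0.85 f'_c b) = 1459555/(0.85 × 24.6 × 410) = 170.25 mm.
c = a/β₁ = 170.25/0.85 = 200.29 mm; ε'_s = 0.003(c − d')/c = 0.0022 ≥ f_y/E_s = 0.0021, so compression steel does yield.
M_n = (A_s − A'_s) f_y (d − a/2) + A'_s f_y (d − d') = [1459555 × (510 − 85.125) + 217045 × (510 − 51)] × 10⁻⁶ = 620.13 + 99.62 = 719.75 kN·m.

M_n ≈ 720 kN·m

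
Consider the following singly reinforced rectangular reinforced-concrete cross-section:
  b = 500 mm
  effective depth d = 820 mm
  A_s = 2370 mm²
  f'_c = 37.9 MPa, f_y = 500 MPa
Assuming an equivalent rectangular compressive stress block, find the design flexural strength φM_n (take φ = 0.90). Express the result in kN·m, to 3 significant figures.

T = A_s f_y = 2370 × 500 = 1185000 N = 1185 kN.
From C = T: a = T/(0.85 f'_c b) = 1185000/(0.85 × 37.9 × 500) = 73.57 mm.
M_n = T(d − a/2) = 1185 kN × (820 − 36.785) mm = 928.11 kN·m.
φM_n = 0.90 × 928.11 = 835.30 kN·m.

φM_n ≈ 835 kN·m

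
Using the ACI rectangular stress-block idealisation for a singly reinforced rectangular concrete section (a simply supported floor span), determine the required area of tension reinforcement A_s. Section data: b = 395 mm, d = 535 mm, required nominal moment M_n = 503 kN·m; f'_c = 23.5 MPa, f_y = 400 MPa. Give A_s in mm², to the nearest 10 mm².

With M_n = 0.85 f'_c a b (d − a/2), solve the quadratic for a:
a = d − √(d² − 2M_n/(0.85 f'_c b)) = 535 − √(535² − 2 × 503×10⁶/(0.85 × 23.5 × 395)) = 136.60 mm.
A_s = 0.85 f'_c a b / f_y = 0.85 × 23.5 × 136.60 × 395 / 400 = 2694.5 mm².

A_s ≈ 2690 mm²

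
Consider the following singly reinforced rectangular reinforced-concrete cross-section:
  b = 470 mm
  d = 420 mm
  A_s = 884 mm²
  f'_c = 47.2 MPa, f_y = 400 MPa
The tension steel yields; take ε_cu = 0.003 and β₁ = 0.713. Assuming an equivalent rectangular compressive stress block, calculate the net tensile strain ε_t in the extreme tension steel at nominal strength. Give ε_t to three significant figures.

ε_t ≈ 0.0449

a = A_s f_y/(0.85 f'_c b) = 18.75 mm.
β₁ = 0.713, so c = a/β₁ = 18.75/0.713 = 26.30 mm.
From the linear strain diagram with ε_cu = 0.003: ε_t = 0.003 (d − c)/c = 0.003 × (420 − 26.30)/26.30 = 0.0449.
Since ε_t ≥ 0.005, the section is tension-controlled.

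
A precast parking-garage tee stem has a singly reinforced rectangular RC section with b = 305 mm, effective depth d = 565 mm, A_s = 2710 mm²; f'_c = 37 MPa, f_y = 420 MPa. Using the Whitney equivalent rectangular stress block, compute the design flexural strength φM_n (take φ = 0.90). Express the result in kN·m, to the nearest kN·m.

T = A_s f_y = 2710 × 420 = 1138200 N = 1138.2 kN.
From C = T: a = T/(0.85 f'_c b) = 1138200/(0.85 × 37 × 305) = 118.66 mm.
M_n = T(d − a/2) = 1138.2 kN × (565 − 59.33) mm = 575.55 kN·m.
φM_n = 0.90 × 575.55 = 518.00 kN·m.

φM_n ≈ 518 kN·m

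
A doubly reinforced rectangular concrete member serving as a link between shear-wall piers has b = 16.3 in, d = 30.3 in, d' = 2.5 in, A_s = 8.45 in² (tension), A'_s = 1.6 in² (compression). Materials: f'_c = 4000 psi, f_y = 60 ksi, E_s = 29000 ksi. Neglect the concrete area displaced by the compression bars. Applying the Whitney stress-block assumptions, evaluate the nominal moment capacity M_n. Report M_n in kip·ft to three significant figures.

M_n ≈ 1130 kip·ft

Assume both steels yield.
a = (A_s − A'_s) f_y/(0.85 f'_c b) = (8.45 − 1.6) × 60/(0.85 × 4 × 16.3) = 7.416 in.
c = a/β₁ = 7.416/0.85 = 8.725 in; ε'_s = 0.003(c − d')/c = 0.0021 ≥ ε_y = 0.0021, so the compression steel yields.
M_n = (A_s − A'_s) f_y (d − a/2) + A'_s f_y (d − d') = 411 × (30.3 − 3.708) + 96 × (30.3 − 2.5) = 10929.3 + 2668.8 = 13598.1 kip·in = 13598.1/12 = 1133.18 kip·ft.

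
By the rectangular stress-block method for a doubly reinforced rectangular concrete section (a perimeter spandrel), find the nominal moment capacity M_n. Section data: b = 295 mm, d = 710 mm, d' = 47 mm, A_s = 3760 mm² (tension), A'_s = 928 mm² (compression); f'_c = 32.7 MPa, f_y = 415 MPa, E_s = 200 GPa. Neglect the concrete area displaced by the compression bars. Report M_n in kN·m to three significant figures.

M_n ≈ 1010 kN·m

Assume both tension and compression steel yield.
Net tension couple steel: A_s − A'_s = 2832 mm².
a = (A_s − A'_s) f_y / (0.85 f'_c b) = 1175280/(0.85 × 32.7 × 295) = 143.34 mm.
c = a/β₁ = 143.34/0.816 = 175.66 mm; ε'_s = 0.003(c − d')/c = 0.0022 ≥ f_y/E_s = 0.0021, so compression steel does yield.
M_n = (A_s − A'_s) f_y (d − a/2) + A'_s f_y (d − d') = [1175280 × (710 − 71.67) + 385120 × (710 − 47)] × 10⁻⁶ = 750.22 + 255.33 = 1005.55 kN·m.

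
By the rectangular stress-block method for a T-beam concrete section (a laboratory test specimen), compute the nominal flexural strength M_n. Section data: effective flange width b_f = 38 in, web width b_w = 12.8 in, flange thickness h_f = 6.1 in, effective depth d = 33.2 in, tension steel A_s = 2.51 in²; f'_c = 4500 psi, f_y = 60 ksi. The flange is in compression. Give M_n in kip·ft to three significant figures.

M_n ≈ 410 kip·ft

Tension: T = A_s f_y = 2.51 × 60 = 150.6 kips.
Try a within the flange: a = T/(0.85 f'_c b_f) = 150.6/(0.85 × 4.5 × 38) = 1.036 in.
Since a = 1.036 ≤ h_f = 6.1 in, the stress block lies entirely in the flange; analyse as a rectangular beam of width b_f.
M_n = T(d − a/2) = 150.6 × (33.2 − 0.518) = 4921.9 kip·in.
M_n = 4921.9/12 = 410.16 kip·ft.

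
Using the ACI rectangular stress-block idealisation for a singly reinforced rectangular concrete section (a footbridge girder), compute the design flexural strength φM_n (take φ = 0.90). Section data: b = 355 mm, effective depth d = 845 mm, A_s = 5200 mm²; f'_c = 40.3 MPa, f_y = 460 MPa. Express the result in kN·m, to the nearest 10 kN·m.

φM_n ≈ 1610 kN·m

T = A_s f_y = 5200 × 460 = 2392000 N = 2392 kN.
From C = T: a = T/(0.85 f'_c b) = 2392000/(0.85 × 40.3 × 355) = 196.70 mm.
M_n = T(d − a/2) = 2392 kN × (845 − 98.35) mm = 1785.99 kN·m.
φM_n = 0.90 × 1785.99 = 1607.39 kN·m.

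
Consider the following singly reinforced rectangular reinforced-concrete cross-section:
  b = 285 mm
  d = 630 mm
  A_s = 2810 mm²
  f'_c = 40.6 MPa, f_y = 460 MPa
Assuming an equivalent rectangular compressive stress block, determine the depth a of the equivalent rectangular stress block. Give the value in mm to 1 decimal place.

a ≈ 131.4 mm

T = A_s f_y = 2810 × 460 = 1292600 N = 1292.6 kN.
Setting C = 0.85 f'_c a b equal to T: a = 1292600/(0.85 × 40.6 × 285) = 131.4 mm.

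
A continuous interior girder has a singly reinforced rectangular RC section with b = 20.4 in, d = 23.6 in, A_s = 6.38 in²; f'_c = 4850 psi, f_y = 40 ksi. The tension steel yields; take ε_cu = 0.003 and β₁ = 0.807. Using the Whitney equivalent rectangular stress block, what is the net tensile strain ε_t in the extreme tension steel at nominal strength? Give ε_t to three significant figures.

a = A_s f_y/(0.85 f'_c b) = 3.035 in.
β₁ = 0.807, so c = a/β₁ = 3.035/0.807 = 3.761 in.
From the linear strain diagram with ε_cu = 0.003: ε_t = 0.003 (d − c)/c = 0.003 × (23.6 − 3.761)/3.761 = 0.0158.
Since ε_t ≥ 0.005, the section is tension-controlled.

ε_t ≈ 0.0158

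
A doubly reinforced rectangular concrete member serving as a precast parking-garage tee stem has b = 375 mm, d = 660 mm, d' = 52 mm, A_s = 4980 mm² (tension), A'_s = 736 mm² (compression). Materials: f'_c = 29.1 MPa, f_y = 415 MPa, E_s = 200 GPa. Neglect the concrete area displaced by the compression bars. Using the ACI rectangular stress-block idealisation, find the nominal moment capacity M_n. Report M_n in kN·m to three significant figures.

M_n ≈ 1180 kN·m

Assume both tension and compression steel yield.
Net tension couple steel: A_s − A'_s = 4244 mm².
a = (A_s − A'_s) f_y / (0.85 f'_c b) = 1761260/(0.85 × 29.1 × 375) = 189.88 mm.
c = a/β₁ = 189.88/0.842 = 225.51 mm; ε'_s = 0.003(c − d')/c = 0.0023 ≥ f_y/E_s = 0.0021, so compression steel does yield.
M_n = (A_s − A'_s) f_y (d − a/2) + A'_s f_y (d − d') = [1761260 × (660 − 94.94) + 305440 × (660 − 52)] × 10⁻⁶ = 995.22 + 185.71 = 1180.93 kN·m.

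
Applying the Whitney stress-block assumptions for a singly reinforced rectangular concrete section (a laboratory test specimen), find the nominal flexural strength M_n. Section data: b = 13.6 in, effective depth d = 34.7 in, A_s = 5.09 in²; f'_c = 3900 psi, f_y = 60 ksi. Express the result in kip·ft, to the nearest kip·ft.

T = A_s f_y = 5.09 × 60 = 305.4 kips.
a = T/(0.85 f'_c b) = 305.4/(0.85 × 3.9 × 13.6) = 6.774 in.
M_n = T(d − a/2) = 305.4 × (34.7 − 3.387) = 9563.0 kip·in = 9563.0/12 = 796.92 kip·ft.

M_n ≈ 797 kip·ft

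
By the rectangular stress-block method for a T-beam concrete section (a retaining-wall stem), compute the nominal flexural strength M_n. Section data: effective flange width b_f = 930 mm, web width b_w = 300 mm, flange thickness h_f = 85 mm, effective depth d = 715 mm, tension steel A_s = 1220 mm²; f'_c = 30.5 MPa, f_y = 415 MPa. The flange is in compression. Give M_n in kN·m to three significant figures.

M_n ≈ 357 kN·m

Tension: T = A_s f_y = 1220 × 415 = 506300 N.
Try a within the flange: a = T/(0.85 f'_c b_f) = 506300/(0.85 × 30.5 × 930) = 21.00 mm.
Since a = 21.00 ≤ h_f = 85 mm, the stress block lies entirely in the flange; analyse as a rectangular beam of width b_f.
M_n = T(d − a/2) = 506300 × (715 − 10.5) = 356.69 × 10⁶ N·mm.
M_n = 356.69 kN·m.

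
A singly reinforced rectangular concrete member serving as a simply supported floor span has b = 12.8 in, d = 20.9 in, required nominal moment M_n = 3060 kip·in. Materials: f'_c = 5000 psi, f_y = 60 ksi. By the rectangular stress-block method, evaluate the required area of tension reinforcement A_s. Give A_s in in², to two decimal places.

From M_n = 0.85 f'_c a b (d − a/2):
a = d − √(d² − 2M_n/(0.85 f'_c b)) = 20.9 − √(20.9² − 2 × 3060/(0.85 × 5 × 12.8)) = 2.891 in.
A_s = 0.85 f'_c a b / f_y = 0.85 × 5 × 2.891 × 12.8 / 60 = 2.621 in².

A_s ≈ 2.62 in²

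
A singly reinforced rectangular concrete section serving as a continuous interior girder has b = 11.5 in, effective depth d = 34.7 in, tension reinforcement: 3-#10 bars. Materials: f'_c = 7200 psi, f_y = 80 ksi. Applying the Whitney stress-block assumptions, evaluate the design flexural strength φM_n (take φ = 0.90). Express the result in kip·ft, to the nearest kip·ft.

φM_n ≈ 744 kip·ft

A_s = 3 × 1.27 = 3.81 in².
T = A_s f_y = 3.81 × 80 = 304.8 kips.
a = T/(0.85 f'_c b) = 304.8/(0.85 × 7.2 × 11.5) = 4.331 in.
M_n = T(d − a/2) = 304.8 × (34.7 − 2.1655) = 9916.5 kip·in = 9916.5/12 = 826.38 kip·ft.
φM_n = 0.90 × 826.38 = 743.74 kip·ft.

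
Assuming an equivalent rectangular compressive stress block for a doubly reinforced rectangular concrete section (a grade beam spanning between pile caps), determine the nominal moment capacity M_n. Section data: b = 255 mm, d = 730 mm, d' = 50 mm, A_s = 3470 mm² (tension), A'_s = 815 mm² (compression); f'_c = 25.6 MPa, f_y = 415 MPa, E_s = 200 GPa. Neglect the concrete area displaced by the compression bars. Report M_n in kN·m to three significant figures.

M_n ≈ 925 kN·m

Assume both tension and compression steel yield.
Net tension couple steel: A_s − A'_s = 2655 mm².
a = (A_s − A'_s) f_y / (0.85 f'_c b) = 1101825/(0.85 × 25.6 × 255) = 198.57 mm.
c = a/β₁ = 198.57/0.85 = 233.61 mm; ε'_s = 0.003(c − d')/c = 0.0024 ≥ f_y/E_s = 0.0021, so compression steel does yield.
M_n = (A_s − A'_s) f_y (d − a/2) + A'_s f_y (d − d') = [1101825 × (730 − 99.285) + 338225 × (730 − 50)] × 10⁻⁶ = 694.94 + 229.99 = 924.93 kN·m.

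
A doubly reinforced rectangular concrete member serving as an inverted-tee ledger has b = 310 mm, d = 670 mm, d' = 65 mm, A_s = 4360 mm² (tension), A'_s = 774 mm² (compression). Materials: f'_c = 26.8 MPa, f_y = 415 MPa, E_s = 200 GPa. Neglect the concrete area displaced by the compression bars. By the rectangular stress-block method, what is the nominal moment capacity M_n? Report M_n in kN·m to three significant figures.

Assume both tension and compression steel yield.
Net tension couple steel: A_s − A'_s = 3586 mm².
a = (A_s − A'_s) f_y / (0.85 f'_c b) = 1488190/(0.85 × 26.8 × 310) = 210.74 mm.
c = a/β₁ = 210.74/0.85 = 247.93 mm; ε'_s = 0.003(c − d')/c = 0.0022 ≥ f_y/E_s = 0.0021, so compression steel does yield.
M_n = (A_s − A'_s) f_y (d − a/2) + A'_s f_y (d − d') = [1488190 × (670 − 105.37) + 321210 × (670 − 65)] × 10⁻⁶ = 840.28 + 194.33 = 1034.61 kN·m.

M_n ≈ 1030 kN·m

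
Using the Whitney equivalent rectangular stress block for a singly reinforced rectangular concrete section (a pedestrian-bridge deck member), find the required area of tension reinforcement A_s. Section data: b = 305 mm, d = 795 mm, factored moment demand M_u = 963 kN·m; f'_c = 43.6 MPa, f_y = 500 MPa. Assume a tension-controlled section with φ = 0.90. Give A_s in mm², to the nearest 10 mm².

A_s ≈ 2930 mm²

M_n = M_u/φ = 963/0.90 = 1070 kN·m.
With M_n = 0.85 f'_c a b (d − a/2), solve the quadratic for a:
a = d − √(d² − 2M_n/(0.85 f'_c b)) = 795 − √(795² − 2 × 1070×10⁶/(0.85 × 43.6 × 305)) = 129.64 mm.
A_s = 0.85 f'_c a b / f_y = 0.85 × 43.6 × 129.64 × 305 / 500 = 2930.7 mm².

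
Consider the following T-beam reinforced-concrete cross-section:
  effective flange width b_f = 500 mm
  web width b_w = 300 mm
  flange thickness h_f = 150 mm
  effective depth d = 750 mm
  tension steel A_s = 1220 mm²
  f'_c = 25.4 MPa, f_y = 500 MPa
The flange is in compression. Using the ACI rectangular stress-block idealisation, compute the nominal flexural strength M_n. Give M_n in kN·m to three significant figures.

Tension: T = A_s f_y = 1220 × 500 = 610000 N.
Try a within the flange: a = T/(0.85 f'_c b_f) = 610000/(0.85 × 25.4 × 500) = 56.51 mm.
Since a = 56.51 ≤ h_f = 150 mm, the stress block lies entirely in the flange; analyse as a rectangular beam of width b_f.
M_n = T(d − a/2) = 610000 × (750 − 28.255) = 440.26 × 10⁶ N·mm.
M_n = 440.26 kN·m.

M_n ≈ 440 kN·m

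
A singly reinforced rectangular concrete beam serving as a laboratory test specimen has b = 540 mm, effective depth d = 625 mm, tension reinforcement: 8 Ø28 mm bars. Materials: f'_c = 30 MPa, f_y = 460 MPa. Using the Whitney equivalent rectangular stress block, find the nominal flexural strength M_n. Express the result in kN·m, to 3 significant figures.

M_n ≈ 1230 kN·m

A_s = 8 × 616 = 4928 mm².
T = A_s f_y = 4928 × 460 = 2266880 N = 2266.88 kN.
From C = T: a = T/(0.85 f'_c b) = 2266880/(0.85 × 30 × 540) = 164.62 mm.
M_n = T(d − a/2) = 2266.88 kN × (625 − 82.31) mm = 1230.21 kN·m.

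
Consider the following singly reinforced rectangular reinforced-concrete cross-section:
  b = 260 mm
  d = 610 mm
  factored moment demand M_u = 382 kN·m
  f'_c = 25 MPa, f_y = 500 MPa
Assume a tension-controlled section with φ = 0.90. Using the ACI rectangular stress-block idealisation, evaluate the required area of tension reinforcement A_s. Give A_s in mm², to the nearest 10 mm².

M_n = M_u/φ = 382/0.90 = 424.444 kN·m.
With M_n = 0.85 f'_c a b (d − a/2), solve the quadratic for a:
a = d − √(d² − 2M_n/(0.85 f'_c b)) = 610 − √(610² − 2 × 424.444×10⁶/(0.85 × 25 × 260)) = 142.61 mm.
A_s = 0.85 f'_c a b / f_y = 0.85 × 25 × 142.61 × 260 / 500 = 1575.8 mm².

A_s ≈ 1580 mm²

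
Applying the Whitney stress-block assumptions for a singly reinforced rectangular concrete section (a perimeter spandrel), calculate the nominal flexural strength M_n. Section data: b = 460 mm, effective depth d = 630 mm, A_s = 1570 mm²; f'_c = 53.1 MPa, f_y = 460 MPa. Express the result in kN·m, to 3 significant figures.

M_n ≈ 442 kN·m

T = A_s f_y = 1570 × 460 = 722200 N = 722.2 kN.
From C = T: a = T/(0.85 f'_c b) = 722200/(0.85 × 53.1 × 460) = 34.78 mm.
M_n = T(d − a/2) = 722.2 kN × (630 − 17.39) mm = 442.43 kN·m.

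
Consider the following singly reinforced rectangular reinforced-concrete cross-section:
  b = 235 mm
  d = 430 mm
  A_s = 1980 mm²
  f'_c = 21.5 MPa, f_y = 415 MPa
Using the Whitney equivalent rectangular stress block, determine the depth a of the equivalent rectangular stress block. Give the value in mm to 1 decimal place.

a ≈ 191.3 mm

T = A_s f_y = 1980 × 415 = 821700 N = 821.7 kN.
Setting C = 0.85 f'_c a b equal to T: a = 821700/(0.85 × 21.5 × 235) = 191.3 mm.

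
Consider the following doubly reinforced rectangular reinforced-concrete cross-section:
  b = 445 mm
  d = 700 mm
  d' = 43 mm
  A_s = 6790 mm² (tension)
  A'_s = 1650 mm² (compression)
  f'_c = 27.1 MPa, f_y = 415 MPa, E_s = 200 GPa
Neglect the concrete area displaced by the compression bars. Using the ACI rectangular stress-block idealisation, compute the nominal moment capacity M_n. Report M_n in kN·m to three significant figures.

Assume both tension and compression steel yield.
Net tension couple steel: A_s − A'_s = 5140 mm².
a = (A_s − A'_s) f_y / (0.85 f'_c b) = 2133100/(0.85 × 27.1 × 445) = 208.10 mm.
c = a/β₁ = 208.10/0.85 = 244.82 mm; ε'_s = 0.003(c − d')/c = 0.0025 ≥ f_y/E_s = 0.0021, so compression steel does yield.
M_n = (A_s − A'_s) f_y (d − a/2) + A'_s f_y (d − d') = [2133100 × (700 − 104.05) + 684750 × (700 − 43)] × 10⁻⁶ = 1271.22 + 449.88 = 1721.10 kN·m.

M_n ≈ 1720 kN·m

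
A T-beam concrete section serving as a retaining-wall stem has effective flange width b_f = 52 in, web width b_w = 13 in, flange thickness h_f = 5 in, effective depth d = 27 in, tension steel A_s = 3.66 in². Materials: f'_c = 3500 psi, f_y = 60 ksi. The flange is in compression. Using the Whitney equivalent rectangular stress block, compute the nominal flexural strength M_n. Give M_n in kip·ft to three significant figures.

Tension: T = A_s f_y = 3.66 × 60 = 219.6 kips.
Try a within the flange: a = T/(0.85 f'_c b_f) = 219.6/(0.85 × 3.5 × 52) = 1.420 in.
Since a = 1.420 ≤ h_f = 5 in, the stress block lies entirely in the flange; analyse as a rectangular beam of width b_f.
M_n = T(d − a/2) = 219.6 × (27 − 0.71) = 5773.3 kip·in.
M_n = 5773.3/12 = 481.11 kip·ft.

M_n ≈ 481 kip·ft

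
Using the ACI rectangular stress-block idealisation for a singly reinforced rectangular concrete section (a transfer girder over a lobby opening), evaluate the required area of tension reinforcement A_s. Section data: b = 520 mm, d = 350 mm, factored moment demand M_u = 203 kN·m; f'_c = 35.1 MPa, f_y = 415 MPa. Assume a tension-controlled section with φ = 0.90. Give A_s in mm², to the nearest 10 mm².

M_n = M_u/φ = 203/0.90 = 225.556 kN·m.
With M_n = 0.85 f'_c a b (d − a/2), solve the quadratic for a:
a = d − √(d² − 2M_n/(0.85 f'_c b)) = 350 − √(350² − 2 × 225.556×10⁶/(0.85 × 35.1 × 520)) = 44.35 mm.
A_s = 0.85 f'_c a b / f_y = 0.85 × 35.1 × 44.35 × 520 / 415 = 1658.0 mm².

A_s ≈ 1660 mm²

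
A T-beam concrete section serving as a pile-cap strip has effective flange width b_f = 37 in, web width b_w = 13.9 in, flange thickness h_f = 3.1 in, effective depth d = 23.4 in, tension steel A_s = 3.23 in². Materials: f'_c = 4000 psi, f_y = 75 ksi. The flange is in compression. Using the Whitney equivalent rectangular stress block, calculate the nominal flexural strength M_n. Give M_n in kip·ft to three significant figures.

M_n ≈ 453 kip·ft

Tension: T = A_s f_y = 3.23 × 75 = 242.25 kips.
Try a within the flange: a = T/(0.85 f'_c b_f) = 242.25/(0.85 × 4 × 37) = 1.926 in.
Since a = 1.926 ≤ h_f = 3.1 in, the stress block lies entirely in the flange; analyse as a rectangular beam of width b_f.
M_n = T(d − a/2) = 242.25 × (23.4 − 0.963) = 5435.4 kip·in.
M_n = 5435.4/12 = 452.95 kip·ft.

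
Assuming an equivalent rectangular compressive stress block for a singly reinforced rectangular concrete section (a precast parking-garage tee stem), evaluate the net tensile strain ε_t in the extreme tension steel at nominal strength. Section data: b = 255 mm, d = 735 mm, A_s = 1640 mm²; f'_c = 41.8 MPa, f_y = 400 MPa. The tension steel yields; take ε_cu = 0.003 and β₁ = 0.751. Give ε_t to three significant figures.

a = A_s f_y/(0.85 f'_c b) = 72.40 mm.
β₁ = 0.751, so c = a/β₁ = 72.40/0.751 = 96.40 mm.
From the linear strain diagram with ε_cu = 0.003: ε_t = 0.003 (d − c)/c = 0.003 × (735 − 96.40)/96.40 = 0.0199.
Since ε_t ≥ 0.005, the section is tension-controlled.

ε_t ≈ 0.0199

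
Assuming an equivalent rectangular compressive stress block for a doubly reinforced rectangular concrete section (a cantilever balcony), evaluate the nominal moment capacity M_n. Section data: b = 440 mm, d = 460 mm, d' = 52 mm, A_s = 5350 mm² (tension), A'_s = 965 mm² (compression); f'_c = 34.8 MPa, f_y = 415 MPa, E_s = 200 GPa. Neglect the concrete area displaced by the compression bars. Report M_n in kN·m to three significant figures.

M_n ≈ 873 kN·m

Assume both tension and compression steel yield.
Net tension couple steel: A_s − A'_s = 4385 mm².
a = (A_s − A'_s) f_y / (0.85 f'_c b) = 1819775/(0.85 × 34.8 × 440) = 139.82 mm.
c = a/β₁ = 139.82/0.801 = 174.56 mm; ε'_s = 0.003(c − d')/c = 0.0021 ≥ f_y/E_s = 0.0021, so compression steel does yield.
M_n = (A_s − A'_s) f_y (d − a/2) + A'_s f_y (d − d') = [1819775 × (460 − 69.91) + 400475 × (460 − 52)] × 10⁻⁶ = 709.88 + 163.39 = 873.27 kN·m.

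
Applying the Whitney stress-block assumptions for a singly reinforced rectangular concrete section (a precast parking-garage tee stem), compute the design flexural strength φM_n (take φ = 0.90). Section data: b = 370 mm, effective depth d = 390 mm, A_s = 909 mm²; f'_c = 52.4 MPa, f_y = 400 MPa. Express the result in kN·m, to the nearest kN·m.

φM_n ≈ 124 kN·m

T = A_s f_y = 909 × 400 = 363600 N = 363.6 kN.
From C = T: a = T/(0.85 f'_c b) = 363600/(0.85 × 52.4 × 370) = 22.06 mm.
M_n = T(d − a/2) = 363.6 kN × (390 − 11.03) mm = 137.79 kN·m.
φM_n = 0.90 × 137.79 = 124.01 kN·m.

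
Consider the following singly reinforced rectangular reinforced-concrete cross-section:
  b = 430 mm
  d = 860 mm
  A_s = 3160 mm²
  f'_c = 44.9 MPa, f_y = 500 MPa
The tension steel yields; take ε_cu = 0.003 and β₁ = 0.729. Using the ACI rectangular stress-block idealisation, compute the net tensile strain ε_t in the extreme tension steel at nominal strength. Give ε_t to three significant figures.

ε_t ≈ 0.0165

a = A_s f_y/(0.85 f'_c b) = 96.28 mm.
β₁ = 0.729, so c = a/β₁ = 96.28/0.729 = 132.07 mm.
From the linear strain diagram with ε_cu = 0.003: ε_t = 0.003 (d − c)/c = 0.003 × (860 − 132.07)/132.07 = 0.0165.
Since ε_t ≥ 0.005, the section is tension-controlled.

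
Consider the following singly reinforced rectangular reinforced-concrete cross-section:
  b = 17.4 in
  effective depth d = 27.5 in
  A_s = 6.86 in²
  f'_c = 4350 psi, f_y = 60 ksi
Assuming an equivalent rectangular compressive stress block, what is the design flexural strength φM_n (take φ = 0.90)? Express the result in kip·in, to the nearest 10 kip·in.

φM_n ≈ 9000 kip·in

T = A_s f_y = 6.86 × 60 = 411.6 kips.
a = T/(0.85 f'_c b) = 411.6/(0.85 × 4.35 × 17.4) = 6.398 in.
M_n = T(d − a/2) = 411.6 × (27.5 − 3.199) = 10002.3 kip·in.
φM_n = 0.90 × 10002.3 = 9002.1 kip·in.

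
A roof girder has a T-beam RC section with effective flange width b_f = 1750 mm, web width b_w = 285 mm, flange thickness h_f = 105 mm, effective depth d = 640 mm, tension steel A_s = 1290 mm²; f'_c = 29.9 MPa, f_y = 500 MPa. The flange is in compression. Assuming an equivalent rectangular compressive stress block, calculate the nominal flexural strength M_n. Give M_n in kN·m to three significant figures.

M_n ≈ 408 kN·m

Tension: T = A_s f_y = 1290 × 500 = 645000 N.
Try a within the flange: a = T/(0.85 f'_c b_f) = 645000/(0.85 × 29.9 × 1750) = 14.50 mm.
Since a = 14.50 ≤ h_f = 105 mm, the stress block lies entirely in the flange; analyse as a rectangular beam of width b_f.
M_n = T(d − a/2) = 645000 × (640 − 7.25) = 408.12 × 10⁶ N·mm.
M_n = 408.12 kN·m.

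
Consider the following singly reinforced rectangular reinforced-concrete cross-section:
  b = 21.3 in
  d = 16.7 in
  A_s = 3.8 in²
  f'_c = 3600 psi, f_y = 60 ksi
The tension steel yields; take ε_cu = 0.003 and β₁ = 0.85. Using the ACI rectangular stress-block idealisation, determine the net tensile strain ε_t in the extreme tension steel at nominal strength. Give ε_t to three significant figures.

ε_t ≈ 0.00917

a = A_s f_y/(0.85 f'_c b) = 3.498 in.
β₁ = 0.85, so c = a/β₁ = 3.498/0.85 = 4.115 in.
From the linear strain diagram with ε_cu = 0.003: ε_t = 0.003 (d − c)/c = 0.003 × (16.7 − 4.115)/4.115 = 0.00917.
Since ε_t ≥ 0.005, the section is tension-controlled.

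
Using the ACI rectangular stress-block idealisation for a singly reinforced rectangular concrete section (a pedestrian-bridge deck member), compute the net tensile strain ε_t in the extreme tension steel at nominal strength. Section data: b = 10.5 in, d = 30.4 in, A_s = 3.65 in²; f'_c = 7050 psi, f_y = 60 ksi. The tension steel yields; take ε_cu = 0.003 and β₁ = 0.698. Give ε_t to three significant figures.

ε_t ≈ 0.0153

a = A_s f_y/(0.85 f'_c b) = 3.481 in.
β₁ = 0.698, so c = a/β₁ = 3.481/0.698 = 4.987 in.
From the linear strain diagram with ε_cu = 0.003: ε_t = 0.003 (d − c)/c = 0.003 × (30.4 − 4.987)/4.987 = 0.0153.
Since ε_t ≥ 0.005, the section is tension-controlled.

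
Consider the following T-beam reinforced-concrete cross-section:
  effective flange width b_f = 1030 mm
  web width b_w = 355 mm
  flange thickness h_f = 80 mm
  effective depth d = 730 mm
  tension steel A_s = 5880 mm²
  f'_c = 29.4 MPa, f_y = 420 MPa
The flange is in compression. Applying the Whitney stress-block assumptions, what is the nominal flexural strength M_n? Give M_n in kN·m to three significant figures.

Tension: T = A_s f_y = 5880 × 420 = 2469600 N.
Try a within the flange: a = T/(0.85 f'_c b_f) = 2469600/(0.85 × 29.4 × 1030) = 95.95 mm.
a = 95.95 > h_f = 80 mm: the block extends into the web. Split into flange-overhang and web parts.
C_f = 0.85 f'_c (b_f − b_w) h_f = 0.85 × 29.4 × (1030 − 355) × 80 = 1349460 N.
Remaining web compression depth: a_w = (T − C_f)/(0.85 f'_c b_w) = (2469600 − 1349460)/(0.85 × 29.4 × 355) = 126.26 mm.
M_n = C_f(d − h_f/2) + (T − C_f)(d − a_w/2) = 1349460 × (730 − 40) + 1120140 × (730 − 63.13) = 931.13 + 746.99 = 1678.12 × 10⁶ N·mm.
M_n = 1678.12 kN·m.

M_n ≈ 1680 kN·m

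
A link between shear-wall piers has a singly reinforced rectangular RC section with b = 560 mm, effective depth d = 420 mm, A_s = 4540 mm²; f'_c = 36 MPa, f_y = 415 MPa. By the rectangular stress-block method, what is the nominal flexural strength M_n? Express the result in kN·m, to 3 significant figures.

M_n ≈ 688 kN·m

T = A_s f_y = 4540 × 415 = 1884100 N = 1884.1 kN.
From C = T: a = T/(0.85 f'_c b) = 1884100/(0.85 × 36 × 560) = 109.95 mm.
M_n = T(d − a/2) = 1884.1 kN × (420 − 54.975) mm = 687.74 kN·m.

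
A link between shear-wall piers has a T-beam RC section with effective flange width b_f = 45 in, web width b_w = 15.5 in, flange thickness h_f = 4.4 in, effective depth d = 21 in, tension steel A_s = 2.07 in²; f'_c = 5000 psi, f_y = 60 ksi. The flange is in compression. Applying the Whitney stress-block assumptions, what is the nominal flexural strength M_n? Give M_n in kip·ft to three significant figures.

M_n ≈ 214 kip·ft

Tension: T = A_s f_y = 2.07 × 60 = 124.2 kips.
Try a within the flange: a = T/(0.85 f'_c b_f) = 124.2/(0.85 × 5 × 45) = 0.649 in.
Since a = 0.649 ≤ h_f = 4.4 in, the stress block lies entirely in the flange; analyse as a rectangular beam of width b_f.
M_n = T(d − a/2) = 124.2 × (21 − 0.3245) = 2567.9 kip·in.
M_n = 2567.9/12 = 213.99 kip·ft.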